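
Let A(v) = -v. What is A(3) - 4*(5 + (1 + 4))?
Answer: -43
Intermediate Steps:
A(3) - 4*(5 + (1 + 4)) = -1*3 - 4*(5 + (1 + 4)) = -3 - 4*(5 + 5) = -3 - 4*10 = -3 - 40 = -43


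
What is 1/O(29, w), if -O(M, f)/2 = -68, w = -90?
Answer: 1/136 ≈ 0.0073529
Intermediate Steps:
O(M, f) = 136 (O(M, f) = -2*(-68) = 136)
1/O(29, w) = 1/136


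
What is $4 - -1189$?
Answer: $1193$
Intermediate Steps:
$4 - -1189 = 4 + 1189 = 1193$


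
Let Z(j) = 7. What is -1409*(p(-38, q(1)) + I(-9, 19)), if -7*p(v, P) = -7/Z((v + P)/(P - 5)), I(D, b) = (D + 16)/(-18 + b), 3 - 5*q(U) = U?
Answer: -70450/7 ≈ -10064.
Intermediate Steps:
q(U) = ⅗ - U/5
I(D, b) = (16 + D)/(-18 + b)
p(v, P) = ⅐ (p(v, P) = -(-1)/7 = -⅐*(-1) = ⅐)
-1409*(p(-38, q(1)) + I(-9, 19)) = -1409*(⅐ + (16 - 9)/(-18 + 19)) = -1409*(⅐ + 7/1) = -1409*(⅐ + 1*7) = -1409*(⅐ + 7) = -1409*50/7 = -70450/7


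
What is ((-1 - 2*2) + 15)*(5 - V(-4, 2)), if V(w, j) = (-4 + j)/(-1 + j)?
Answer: 70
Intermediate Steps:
V(w, j) = (-4 + j)/(-1 + j)
((-1 - 2*2) + 15)*(5 - V(-4, 2)) = ((-1 - 2*2) + 15)*(5 - (-4 + 2)/(-1 + 2)) = ((-1 - 4) + 15)*(5 - (-2)/1) = (-5 + 15)*(5 - (-2)) = 10*(5 - 1*(-2)) = 10*(5 + 2) = 10*7 = 70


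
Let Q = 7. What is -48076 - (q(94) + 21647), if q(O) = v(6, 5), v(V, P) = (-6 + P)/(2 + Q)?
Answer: -627506/9 ≈ -69723.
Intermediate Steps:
v(V, P) = -2/3 + P/9 (v(V, P) = (-6 + P)/(2 + 7) = (-6 + P)/9 = (-6 + P)*(1/9) = -2/3 + P/9)
q(O) = -1/9 (q(O) = -2/3 + (1/9)*5 = -2/3 + 5/9 = -1/9)
-48076 - (q(94) + 21647) = -48076 - (-1/9 + 21647) = -48076 - 1*194822/9 = -48076 - 194822/9 = -627506/9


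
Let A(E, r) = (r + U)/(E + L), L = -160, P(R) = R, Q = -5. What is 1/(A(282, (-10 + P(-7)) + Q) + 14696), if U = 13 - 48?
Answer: 122/1792855 ≈ 6.8048e-5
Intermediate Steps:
U = -35
A(E, r) = (-35 + r)/(-160 + E) (A(E, r) = (r - 35)/(E - 160) = (-35 + r)/(-160 + E))
1/(A(282, (-10 + P(-7)) + Q) + 14696) = 1/((-35 + ((-10 - 7) - 5))/(-160 + 282) + 14696) = 1/((-35 + (-17 - 5))/122 + 14696) = 1/((-35 - 22)/122 + 14696) = 1/((1/122)*(-57) + 14696) = 1/(-57/122 + 14696) = 1/(1792855/122) = 122/1792855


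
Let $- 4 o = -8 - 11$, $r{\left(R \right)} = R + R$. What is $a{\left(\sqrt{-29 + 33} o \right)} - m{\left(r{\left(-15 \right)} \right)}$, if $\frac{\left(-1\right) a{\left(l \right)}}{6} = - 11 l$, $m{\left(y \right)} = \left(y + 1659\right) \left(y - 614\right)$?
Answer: $1049703$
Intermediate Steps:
$r{\left(R \right)} = 2 R$
$o = \frac{19}{4}$ ($o = - \frac{-8 - 11}{4} = \left(- \frac{1}{4}\right) \left(-19\right) = \frac{19}{4} \approx 4.75$)
$m{\left(y \right)} = \left(-614 + y\right) \left(1659 + y\right)$ ($m{\left(y \right)} = \left(1659 + y\right) \left(-614 + y\right) = \left(-614 + y\right) \left(1659 + y\right)$)
$a{\left(l \right)} = 66 l$ ($a{\left(l \right)} = - 6 \left(- 11 l\right) = 66 l$)
$a{\left(\sqrt{-29 + 33} o \right)} - m{\left(r{\left(-15 \right)} \right)} = 66 \sqrt{-29 + 33} \cdot \frac{19}{4} - \left(-1018626 + \left(2 \left(-15\right)\right)^{2} + 1045 \cdot 2 \left(-15\right)\right) = 66 \sqrt{4} \cdot \frac{19}{4} - \left(-1018626 + \left(-30\right)^{2} + 1045 \left(-30\right)\right) = 66 \cdot 2 \cdot \frac{19}{4} - \left(-1018626 + 900 - 31350\right) = 66 \cdot \frac{19}{2} - -1049076 = 627 + 1049076 = 1049703$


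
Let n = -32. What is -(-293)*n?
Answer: -9376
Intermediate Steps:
-(-293)*n = -(-293)*(-32) = -293*32 = -9376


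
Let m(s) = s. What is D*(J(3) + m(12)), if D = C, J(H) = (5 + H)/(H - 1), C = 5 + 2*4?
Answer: 208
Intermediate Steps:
C = 13 (C = 5 + 8 = 13)
J(H) = (5 + H)/(-1 + H)
D = 13
D*(J(3) + m(12)) = 13*((5 + 3)/(-1 + 3) + 12) = 13*(8/2 + 12) = 13*((½)*8 + 12) = 13*(4 + 12) = 13*16 = 208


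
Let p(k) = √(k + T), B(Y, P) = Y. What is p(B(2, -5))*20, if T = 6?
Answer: 40*√2 ≈ 56.569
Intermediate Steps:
p(k) = √(6 + k) (p(k) = √(k + 6) = √(6 + k))
p(B(2, -5))*20 = √(6 + 2)*20 = √8*20 = (2*√2)*20 = 40*√2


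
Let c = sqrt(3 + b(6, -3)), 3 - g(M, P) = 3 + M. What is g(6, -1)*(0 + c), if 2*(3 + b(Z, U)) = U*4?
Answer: -6*I*sqrt(6) ≈ -14.697*I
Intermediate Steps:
b(Z, U) = -3 + 2*U (b(Z, U) = -3 + (U*4)/2 = -3 + (4*U)/2 = -3 + 2*U)
g(M, P) = -M (g(M, P) = 3 - (3 + M) = 3 + (-3 - M) = -M)
c = I*sqrt(6) (c = sqrt(3 + (-3 + 2*(-3))) = sqrt(3 + (-3 - 6)) = sqrt(3 - 9) = sqrt(-6) = I*sqrt(6) ≈ 2.4495*I)
g(6, -1)*(0 + c) = (-1*6)*(0 + I*sqrt(6)) = -6*I*sqrt(6)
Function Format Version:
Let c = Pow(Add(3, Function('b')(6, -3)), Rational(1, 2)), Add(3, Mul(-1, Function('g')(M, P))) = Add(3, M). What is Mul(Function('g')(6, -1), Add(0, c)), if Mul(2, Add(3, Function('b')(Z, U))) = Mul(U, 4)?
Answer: Mul(-6, I, Pow(6, Rational(1, 2))) ≈ Mul(-14.697, I)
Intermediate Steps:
Function('b')(Z, U) = Add(-3, Mul(2, U)) (Function('b')(Z, U) = Add(-3, Mul(Rational(1, 2), Mul(U, 4))) = Add(-3, Mul(Rational(1, 2), Mul(4, U))) = Add(-3, Mul(2, U)))
Function('g')(M, P) = Mul(-1, M) (Function('g')(M, P) = Add(3, Mul(-1, Add(3, M))) = Add(3, Add(-3, Mul(-1, M))) = Mul(-1, M))
c = Mul(I, Pow(6, Rational(1, 2))) (c = Pow(Add(3, Add(-3, Mul(2, -3))), Rational(1, 2)) = Pow(Add(3, Add(-3, -6)), Rational(1, 2)) = Pow(Add(3, -9), Rational(1, 2)) = Pow(-6, Rational(1, 2)) = Mul(I, Pow(6, Rational(1, 2))) ≈ Mul(2.4495, I))
Mul(Function('g')(6, -1), Add(0, c)) = Mul(Mul(-1, 6), Add(0, Mul(I, Pow(6, Rational(1, 2))))) = Mul(-6, Mul(I, Pow(6, Rational(1, 2)))) = Mul(-6, I, Pow(6, Rational(1, 2)))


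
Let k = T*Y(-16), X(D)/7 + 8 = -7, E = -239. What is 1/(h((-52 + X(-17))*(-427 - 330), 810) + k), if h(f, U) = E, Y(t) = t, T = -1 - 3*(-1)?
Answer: -1/271 ≈ -0.0036900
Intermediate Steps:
T = 2 (T = -1 + 3 = 2)
X(D) = -105 (X(D) = -56 + 7*(-7) = -56 - 49 = -105)
h(f, U) = -239
k = -32 (k = 2*(-16) = -32)
1/(h((-52 + X(-17))*(-427 - 330), 810) + k) = 1/(-239 - 32) = 1/(-271) = -1/271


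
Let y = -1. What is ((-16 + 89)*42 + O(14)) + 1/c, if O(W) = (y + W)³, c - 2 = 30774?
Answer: 161974089/30776 ≈ 5263.0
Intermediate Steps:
c = 30776 (c = 2 + 30774 = 30776)
O(W) = (-1 + W)³
((-16 + 89)*42 + O(14)) + 1/c = ((-16 + 89)*42 + (-1 + 14)³) + 1/30776 = (73*42 + 13³) + 1/30776 = (3066 + 2197) + 1/30776 = 5263 + 1/30776 = 161974089/30776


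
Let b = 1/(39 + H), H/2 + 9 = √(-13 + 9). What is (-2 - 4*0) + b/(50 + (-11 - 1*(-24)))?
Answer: -2741/1371 - 4*I/28791 ≈ -1.9993 - 0.00013893*I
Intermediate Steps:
H = -18 + 4*I (H = -18 + 2*√(-13 + 9) = -18 + 2*√(-4) = -18 + 2*(2*I) = -18 + 4*I ≈ -18.0 + 4.0*I)
b = (21 - 4*I)/457 (b = 1/(39 + (-18 + 4*I)) = 1/(21 + 4*I) = (21 - 4*I)/457 ≈ 0.045952 - 0.0087527*I)
(-2 - 4*0) + b/(50 + (-11 - 1*(-24))) = (-2 - 4*0) + (21/457 - 4*I/457)/(50 + (-11 - 1*(-24))) = (-2 + 0) + (21/457 - 4*I/457)/(50 + (-11 + 24)) = -2 + (21/457 - 4*I/457)/(50 + 13) = -2 + (21/457 - 4*I/457)/63 = -2 + (1/1371 - 4*I/28791) = -2741/1371 - 4*I/28791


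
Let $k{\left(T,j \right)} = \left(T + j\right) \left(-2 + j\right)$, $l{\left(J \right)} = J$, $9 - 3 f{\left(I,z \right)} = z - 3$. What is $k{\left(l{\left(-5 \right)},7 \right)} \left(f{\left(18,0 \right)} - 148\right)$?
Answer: $-1440$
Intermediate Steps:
$f{\left(I,z \right)} = 4 - \frac{z}{3}$ ($f{\left(I,z \right)} = 3 - \frac{z - 3}{3} = 3 - \frac{-3 + z}{3} = 3 - \left(-1 + \frac{z}{3}\right) = 4 - \frac{z}{3}$)
$k{\left(T,j \right)} = \left(-2 + j\right) \left(T + j\right)$
$k{\left(l{\left(-5 \right)},7 \right)} \left(f{\left(18,0 \right)} - 148\right) = \left(7^{2} - -10 - 14 - 35\right) \left(\left(4 - 0\right) - 148\right) = \left(49 + 10 - 14 - 35\right) \left(\left(4 + 0\right) - 148\right) = 10 \left(4 - 148\right) = 10 \left(-144\right) = -1440$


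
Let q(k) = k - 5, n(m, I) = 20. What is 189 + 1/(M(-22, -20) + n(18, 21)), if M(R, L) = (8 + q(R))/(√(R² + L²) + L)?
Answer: 33658671/178039 + 38*√221/178039 ≈ 189.06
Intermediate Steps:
q(k) = -5 + k
M(R, L) = (3 + R)/(L + √(L² + R²)) (M(R, L) = (8 + (-5 + R))/(√(R² + L²) + L) = (3 + R)/(√(L² + R²) + L) = (3 + R)/(L + √(L² + R²)))
189 + 1/(M(-22, -20) + n(18, 21)) = 189 + 1/((3 - 22)/(-20 + √((-20)² + (-22)²)) + 20) = 189 + 1/(-19/(-20 + √(400 + 484)) + 20) = 189 + 1/(-19/(-20 + √884) + 20) = 189 + 1/(-19/(-20 + 2*√221) + 20) = 189 + 1/(20 - 19/(-20 + 2*√221))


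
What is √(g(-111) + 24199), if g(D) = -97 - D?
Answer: √24213 ≈ 155.61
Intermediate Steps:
√(g(-111) + 24199) = √((-97 - 1*(-111)) + 24199) = √((-97 + 111) + 24199) = √(14 + 24199) = √24213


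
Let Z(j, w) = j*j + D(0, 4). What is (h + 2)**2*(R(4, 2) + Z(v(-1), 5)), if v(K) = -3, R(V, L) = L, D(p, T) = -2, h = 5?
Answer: 441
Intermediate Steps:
Z(j, w) = -2 + j**2 (Z(j, w) = j*j - 2 = j**2 - 2 = -2 + j**2)
(h + 2)**2*(R(4, 2) + Z(v(-1), 5)) = (5 + 2)**2*(2 + (-2 + (-3)**2)) = 7**2*(2 + (-2 + 9)) = 49*(2 + 7) = 49*9 = 441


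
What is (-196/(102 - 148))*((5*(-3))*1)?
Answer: -1470/23 ≈ -63.913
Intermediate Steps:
(-196/(102 - 148))*((5*(-3))*1) = (-196/(-46))*(-15*1) = -1/46*(-196)*(-15) = (98/23)*(-15) = -1470/23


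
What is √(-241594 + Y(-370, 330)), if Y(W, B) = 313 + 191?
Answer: I*√241090 ≈ 491.01*I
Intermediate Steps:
Y(W, B) = 504
√(-241594 + Y(-370, 330)) = √(-241594 + 504) = √(-241090) = I*√241090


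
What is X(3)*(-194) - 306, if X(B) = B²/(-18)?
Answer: -209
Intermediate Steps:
X(B) = -B²/18
X(3)*(-194) - 306 = -1/18*3²*(-194) - 306 = -1/18*9*(-194) - 306 = -½*(-194) - 306 = 97 - 306 = -209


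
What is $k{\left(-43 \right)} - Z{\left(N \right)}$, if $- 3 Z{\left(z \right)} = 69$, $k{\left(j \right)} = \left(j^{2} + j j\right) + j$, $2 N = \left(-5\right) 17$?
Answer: $3678$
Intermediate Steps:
$N = - \frac{85}{2}$ ($N = \frac{\left(-5\right) 17}{2} = \frac{1}{2} \left(-85\right) = - \frac{85}{2} \approx -42.5$)
$k{\left(j \right)} = j + 2 j^{2}$ ($k{\left(j \right)} = \left(j^{2} + j^{2}\right) + j = 2 j^{2} + j = j + 2 j^{2}$)
$Z{\left(z \right)} = -23$ ($Z{\left(z \right)} = \left(- \frac{1}{3}\right) 69 = -23$)
$k{\left(-43 \right)} - Z{\left(N \right)} = - 43 \left(1 + 2 \left(-43\right)\right) - -23 = - 43 \left(1 - 86\right) + 23 = \left(-43\right) \left(-85\right) + 23 = 3655 + 23 = 3678$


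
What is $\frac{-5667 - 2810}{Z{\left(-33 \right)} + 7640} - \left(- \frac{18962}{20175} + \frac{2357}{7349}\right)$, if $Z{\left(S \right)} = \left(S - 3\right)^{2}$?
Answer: $- \frac{436533303607}{1324905646200} \approx -0.32948$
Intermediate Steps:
$Z{\left(S \right)} = \left(-3 + S\right)^{2}$
$\frac{-5667 - 2810}{Z{\left(-33 \right)} + 7640} - \left(- \frac{18962}{20175} + \frac{2357}{7349}\right) = \frac{-5667 - 2810}{\left(-3 - 33\right)^{2} + 7640} - \left(- \frac{18962}{20175} + \frac{2357}{7349}\right) = - \frac{8477}{\left(-36\right)^{2} + 7640} - - \frac{91799263}{148266075} = - \frac{8477}{1296 + 7640} + \left(\frac{18962}{20175} - \frac{2357}{7349}\right) = - \frac{8477}{8936} + \frac{91799263}{148266075} = - \frac{436533303607}{1324905646200}$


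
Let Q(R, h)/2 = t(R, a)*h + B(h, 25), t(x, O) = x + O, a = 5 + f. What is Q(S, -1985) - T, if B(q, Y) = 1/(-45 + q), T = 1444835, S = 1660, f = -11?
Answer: -8131383226/1015 ≈ -8.0112e+6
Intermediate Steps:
a = -6 (a = 5 - 11 = -6)
t(x, O) = O + x
Q(R, h) = 2/(-45 + h) + 2*h*(-6 + R) (Q(R, h) = 2*((-6 + R)*h + 1/(-45 + h)) = 2*(h*(-6 + R) + 1/(-45 + h)) = 2*(1/(-45 + h) + h*(-6 + R)) = 2/(-45 + h) + 2*h*(-6 + R))
Q(S, -1985) - T = 2*(1 - 1985*(-45 - 1985)*(-6 + 1660))/(-45 - 1985) - 1*1444835 = 2*(1 - 1985*(-2030)*1654)/(-2030) - 1444835 = 2*(-1/2030)*(1 + 6664875700) - 1444835 = 2*(-1/2030)*6664875701 - 1444835 = -6664875701/1015 - 1444835 = -8131383226/1015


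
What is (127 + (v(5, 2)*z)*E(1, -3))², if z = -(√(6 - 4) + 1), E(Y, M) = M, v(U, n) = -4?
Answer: 13513 - 2760*√2 ≈ 9609.8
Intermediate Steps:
z = -1 - √2 (z = -(√2 + 1) = -(1 + √2) = -1 - √2 ≈ -2.4142)
(127 + (v(5, 2)*z)*E(1, -3))² = (127 - 4*(-1 - √2)*(-3))² = (127 + (4 + 4*√2)*(-3))² = (127 + (-12 - 12*√2))² = (115 - 12*√2)²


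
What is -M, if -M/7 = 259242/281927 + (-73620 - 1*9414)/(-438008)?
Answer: 479358587589/61743140708 ≈ 7.7638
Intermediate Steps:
M = -479358587589/61743140708 (M = -7*(259242/281927 + (-73620 - 1*9414)/(-438008)) = -7*(259242*(1/281927) + (-73620 - 9414)*(-1/438008)) = -7*(259242/281927 - 83034*(-1/438008)) = -7*(259242/281927 + 41517/219004) = -7*68479798227/61743140708 = -479358587589/61743140708 ≈ -7.7638)
-M = -1*(-479358587589/61743140708) = 479358587589/61743140708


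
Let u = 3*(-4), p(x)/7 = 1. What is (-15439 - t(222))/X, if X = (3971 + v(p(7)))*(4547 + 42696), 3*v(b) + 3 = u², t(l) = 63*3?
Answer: -7814/94911187 ≈ -8.2330e-5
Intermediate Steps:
p(x) = 7 (p(x) = 7*1 = 7)
u = -12
t(l) = 189
v(b) = 47 (v(b) = -1 + (⅓)*(-12)² = -1 + (⅓)*144 = -1 + 48 = 47)
X = 189822374 (X = (3971 + 47)*(4547 + 42696) = 4018*47243 = 189822374)
(-15439 - t(222))/X = (-15439 - 1*189)/189822374 = (-15439 - 189)*(1/189822374) = -15628*1/189822374 = -7814/94911187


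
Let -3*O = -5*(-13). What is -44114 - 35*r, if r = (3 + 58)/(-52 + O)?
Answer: -9742789/221 ≈ -44085.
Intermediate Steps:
O = -65/3 (O = -(-5)*(-13)/3 = -⅓*65 = -65/3 ≈ -21.667)
r = -183/221 (r = (3 + 58)/(-52 - 65/3) = 61/(-221/3) = 61*(-3/221) = -183/221 ≈ -0.82805)
-44114 - 35*r = -44114 - 35*(-183)/221 = -44114 - 1*(-6405/221) = -44114 + 6405/221 = -9742789/221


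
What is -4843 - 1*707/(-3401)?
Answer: -16470336/3401 ≈ -4842.8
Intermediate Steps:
-4843 - 1*707/(-3401) = -4843 - 707*(-1/3401) = -4843 + 707/3401 = -16470336/3401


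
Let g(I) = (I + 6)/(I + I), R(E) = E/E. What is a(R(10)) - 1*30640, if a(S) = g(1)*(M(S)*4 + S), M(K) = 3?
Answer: -61189/2 ≈ -30595.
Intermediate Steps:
R(E) = 1
g(I) = (6 + I)/(2*I) (g(I) = (6 + I)/((2*I)) = (6 + I)*(1/(2*I)) = (6 + I)/(2*I))
a(S) = 42 + 7*S/2 (a(S) = ((1/2)*(6 + 1)/1)*(3*4 + S) = ((1/2)*1*7)*(12 + S) = 7*(12 + S)/2 = 42 + 7*S/2)
a(R(10)) - 1*30640 = (42 + (7/2)*1) - 1*30640 = (42 + 7/2) - 30640 = 91/2 - 30640 = -61189/2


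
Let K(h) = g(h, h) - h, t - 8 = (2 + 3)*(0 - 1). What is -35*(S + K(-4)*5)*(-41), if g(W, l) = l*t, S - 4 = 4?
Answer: -45920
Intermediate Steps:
t = 3 (t = 8 + (2 + 3)*(0 - 1) = 8 + 5*(-1) = 8 - 5 = 3)
S = 8 (S = 4 + 4 = 8)
g(W, l) = 3*l (g(W, l) = l*3 = 3*l)
K(h) = 2*h (K(h) = 3*h - h = 2*h)
-35*(S + K(-4)*5)*(-41) = -35*(8 + (2*(-4))*5)*(-41) = -35*(8 - 8*5)*(-41) = -35*(8 - 40)*(-41) = -35*(-32)*(-41) = 1120*(-41) = -45920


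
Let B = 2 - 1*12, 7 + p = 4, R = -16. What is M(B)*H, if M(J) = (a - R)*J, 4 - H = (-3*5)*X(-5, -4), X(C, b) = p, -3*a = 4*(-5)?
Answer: 27880/3 ≈ 9293.3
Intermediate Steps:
a = 20/3 (a = -4*(-5)/3 = -1/3*(-20) = 20/3 ≈ 6.6667)
p = -3 (p = -7 + 4 = -3)
X(C, b) = -3
B = -10 (B = 2 - 12 = -10)
H = -41 (H = 4 - (-3*5)*(-3) = 4 - (-15)*(-3) = 4 - 1*45 = 4 - 45 = -41)
M(J) = 68*J/3 (M(J) = (20/3 - 1*(-16))*J = (20/3 + 16)*J = 68*J/3)
M(B)*H = ((68/3)*(-10))*(-41) = -680/3*(-41) = 27880/3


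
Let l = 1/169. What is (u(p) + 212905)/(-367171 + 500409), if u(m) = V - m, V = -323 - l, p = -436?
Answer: 5142863/3216746 ≈ 1.5988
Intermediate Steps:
l = 1/169 ≈ 0.0059172
V = -54588/169 (V = -323 - 1*1/169 = -323 - 1/169 = -54588/169 ≈ -323.01)
u(m) = -54588/169 - m
(u(p) + 212905)/(-367171 + 500409) = ((-54588/169 - 1*(-436)) + 212905)/(-367171 + 500409) = ((-54588/169 + 436) + 212905)/133238 = (19096/169 + 212905)*(1/133238) = (36000041/169)*(1/133238) = 5142863/3216746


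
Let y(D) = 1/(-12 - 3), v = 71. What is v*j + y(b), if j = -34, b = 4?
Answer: -36211/15 ≈ -2414.1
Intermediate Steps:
y(D) = -1/15 (y(D) = 1/(-15) = -1/15)
v*j + y(b) = 71*(-34) - 1/15 = -2414 - 1/15 = -36211/15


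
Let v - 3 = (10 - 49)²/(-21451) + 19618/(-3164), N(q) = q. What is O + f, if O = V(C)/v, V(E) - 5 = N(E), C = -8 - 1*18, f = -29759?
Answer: -3302912359843/111012635 ≈ -29753.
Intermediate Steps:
C = -26 (C = -8 - 18 = -26)
V(E) = 5 + E
v = -111012635/33935482 (v = 3 + ((10 - 49)²/(-21451) + 19618/(-3164)) = 3 + ((-39)²*(-1/21451) + 19618*(-1/3164)) = 3 + (1521*(-1/21451) - 9809/1582) = 3 + (-1521/21451 - 9809/1582) = 3 - 212819081/33935482 = -111012635/33935482 ≈ -3.2713)
O = 712645122/111012635 (O = (5 - 26)/(-111012635/33935482) = -21*(-33935482/111012635) = 712645122/111012635 ≈ 6.4195)
O + f = 712645122/111012635 - 29759 = -3302912359843/111012635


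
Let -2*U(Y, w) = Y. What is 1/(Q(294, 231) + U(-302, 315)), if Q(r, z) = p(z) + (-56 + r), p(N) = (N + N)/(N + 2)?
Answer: 233/91099 ≈ 0.0025577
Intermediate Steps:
p(N) = 2*N/(2 + N) (p(N) = (2*N)/(2 + N) = 2*N/(2 + N))
U(Y, w) = -Y/2
Q(r, z) = -56 + r + 2*z/(2 + z) (Q(r, z) = 2*z/(2 + z) + (-56 + r) = -56 + r + 2*z/(2 + z))
1/(Q(294, 231) + U(-302, 315)) = 1/((2*231 + (-56 + 294)*(2 + 231))/(2 + 231) - 1/2*(-302)) = 1/((462 + 238*233)/233 + 151) = 1/((462 + 55454)/233 + 151) = 1/((1/233)*55916 + 151) = 1/(55916/233 + 151) = 1/(91099/233) = 233/91099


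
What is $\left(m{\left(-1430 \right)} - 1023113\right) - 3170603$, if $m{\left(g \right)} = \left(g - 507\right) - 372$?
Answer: $-4196025$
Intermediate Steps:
$m{\left(g \right)} = -879 + g$ ($m{\left(g \right)} = \left(-507 + g\right) - 372 = -879 + g$)
$\left(m{\left(-1430 \right)} - 1023113\right) - 3170603 = \left(\left(-879 - 1430\right) - 1023113\right) - 3170603 = \left(-2309 - 1023113\right) - 3170603 = -1025422 - 3170603 = -4196025$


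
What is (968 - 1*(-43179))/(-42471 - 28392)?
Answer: -44147/70863 ≈ -0.62299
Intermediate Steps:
(968 - 1*(-43179))/(-42471 - 28392) = (968 + 43179)/(-70863) = 44147*(-1/70863) = -44147/70863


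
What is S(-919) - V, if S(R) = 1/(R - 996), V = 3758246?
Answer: -7197041091/1915 ≈ -3.7582e+6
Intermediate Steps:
S(R) = 1/(-996 + R)
S(-919) - V = 1/(-996 - 919) - 1*3758246 = 1/(-1915) - 3758246 = -1/1915 - 3758246 = -7197041091/1915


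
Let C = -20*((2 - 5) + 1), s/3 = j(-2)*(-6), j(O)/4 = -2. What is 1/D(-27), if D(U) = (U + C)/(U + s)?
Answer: 9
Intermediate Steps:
j(O) = -8 (j(O) = 4*(-2) = -8)
s = 144 (s = 3*(-8*(-6)) = 3*48 = 144)
C = 40 (C = -20*(-3 + 1) = -20*(-2) = 40)
D(U) = (40 + U)/(144 + U) (D(U) = (U + 40)/(U + 144) = (40 + U)/(144 + U))
1/D(-27) = 1/((40 - 27)/(144 - 27)) = 1/(13/117) = 1/((1/117)*13) = 1/(1/9) = 9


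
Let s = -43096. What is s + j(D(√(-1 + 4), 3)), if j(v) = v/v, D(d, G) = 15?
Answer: -43095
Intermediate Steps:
j(v) = 1
s + j(D(√(-1 + 4), 3)) = -43096 + 1 = -43095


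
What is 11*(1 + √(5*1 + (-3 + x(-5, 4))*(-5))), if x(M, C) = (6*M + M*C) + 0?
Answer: 11 + 33*√30 ≈ 191.75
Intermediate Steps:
x(M, C) = 6*M + C*M (x(M, C) = (6*M + C*M) + 0 = 6*M + C*M)
11*(1 + √(5*1 + (-3 + x(-5, 4))*(-5))) = 11*(1 + √(5*1 + (-3 - 5*(6 + 4))*(-5))) = 11*(1 + √(5 + (-3 - 5*10)*(-5))) = 11*(1 + √(5 + (-3 - 50)*(-5))) = 11*(1 + √(5 - 53*(-5))) = 11*(1 + √(5 + 265)) = 11*(1 + √270) = 11*(1 + 3*√30) = 11 + 33*√30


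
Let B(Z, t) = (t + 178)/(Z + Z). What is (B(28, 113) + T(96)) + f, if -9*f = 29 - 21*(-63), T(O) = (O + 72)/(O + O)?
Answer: -18163/126 ≈ -144.15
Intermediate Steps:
B(Z, t) = (178 + t)/(2*Z) (B(Z, t) = (178 + t)/((2*Z)) = (178 + t)*(1/(2*Z)) = (178 + t)/(2*Z))
T(O) = (72 + O)/(2*O) (T(O) = (72 + O)/((2*O)) = (72 + O)*(1/(2*O)) = (72 + O)/(2*O))
f = -1352/9 (f = -(29 - 21*(-63))/9 = -(29 + 1323)/9 = -⅑*1352 = -1352/9 ≈ -150.22)
(B(28, 113) + T(96)) + f = ((½)*(178 + 113)/28 + (½)*(72 + 96)/96) - 1352/9 = ((½)*(1/28)*291 + (½)*(1/96)*168) - 1352/9 = (291/56 + 7/8) - 1352/9 = 85/14 - 1352/9 = -18163/126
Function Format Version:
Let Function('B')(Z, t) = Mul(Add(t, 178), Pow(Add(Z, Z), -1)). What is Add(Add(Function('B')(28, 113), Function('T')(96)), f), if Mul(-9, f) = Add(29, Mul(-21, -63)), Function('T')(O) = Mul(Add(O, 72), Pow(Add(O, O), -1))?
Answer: Rational(-18163, 126) ≈ -144.15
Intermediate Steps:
Function('B')(Z, t) = Mul(Rational(1, 2), Pow(Z, -1), Add(178, t)) (Function('B')(Z, t) = Mul(Add(178, t), Pow(Mul(2, Z), -1)) = Mul(Add(178, t), Mul(Rational(1, 2), Pow(Z, -1))) = Mul(Rational(1, 2), Pow(Z, -1), Add(178, t)))
Function('T')(O) = Mul(Rational(1, 2), Pow(O, -1), Add(72, O)) (Function('T')(O) = Mul(Add(72, O), Pow(Mul(2, O), -1)) = Mul(Add(72, O), Mul(Rational(1, 2), Pow(O, -1))) = Mul(Rational(1, 2), Pow(O, -1), Add(72, O)))
f = Rational(-1352, 9) (f = Mul(Rational(-1, 9), Add(29, Mul(-21, -63))) = Mul(Rational(-1, 9), Add(29, 1323)) = Mul(Rational(-1, 9), 1352) = Rational(-1352, 9) ≈ -150.22)
Add(Add(Function('B')(28, 113), Function('T')(96)), f) = Add(Add(Mul(Rational(1, 2), Pow(28, -1), Add(178, 113)), Mul(Rational(1, 2), Pow(96, -1), Add(72, 96))), Rational(-1352, 9)) = Add(Add(Mul(Rational(1, 2), Rational(1, 28), 291), Mul(Rational(1, 2), Rational(1, 96), 168)), Rational(-1352, 9)) = Add(Add(Rational(291, 56), Rational(7, 8)), Rational(-1352, 9)) = Add(Rational(85, 14), Rational(-1352, 9)) = Rational(-18163, 126)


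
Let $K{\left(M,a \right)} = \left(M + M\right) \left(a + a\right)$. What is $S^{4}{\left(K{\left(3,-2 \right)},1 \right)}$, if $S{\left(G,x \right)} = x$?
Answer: $1$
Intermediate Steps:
$K{\left(M,a \right)} = 4 M a$ ($K{\left(M,a \right)} = 2 M 2 a = 4 M a$)
$S^{4}{\left(K{\left(3,-2 \right)},1 \right)} = 1^{4} = 1$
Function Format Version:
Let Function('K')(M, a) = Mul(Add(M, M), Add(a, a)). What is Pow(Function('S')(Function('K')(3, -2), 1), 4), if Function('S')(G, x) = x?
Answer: 1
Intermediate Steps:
Function('K')(M, a) = Mul(4, M, a) (Function('K')(M, a) = Mul(Mul(2, M), Mul(2, a)) = Mul(4, M, a))
Pow(Function('S')(Function('K')(3, -2), 1), 4) = Pow(1, 4) = 1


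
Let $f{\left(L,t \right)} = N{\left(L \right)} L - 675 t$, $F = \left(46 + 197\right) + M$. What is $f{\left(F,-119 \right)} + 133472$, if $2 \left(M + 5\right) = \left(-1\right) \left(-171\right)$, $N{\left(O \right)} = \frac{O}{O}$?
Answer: $\frac{428241}{2} \approx 2.1412 \cdot 10^{5}$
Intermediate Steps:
$N{\left(O \right)} = 1$
$M = \frac{161}{2}$ ($M = -5 + \frac{\left(-1\right) \left(-171\right)}{2} = -5 + \frac{1}{2} \cdot 171 = -5 + \frac{171}{2} = \frac{161}{2} \approx 80.5$)
$F = \frac{647}{2}$ ($F = \left(46 + 197\right) + \frac{161}{2} = 243 + \frac{161}{2} = \frac{647}{2} \approx 323.5$)
$f{\left(L,t \right)} = L - 675 t$ ($f{\left(L,t \right)} = 1 L - 675 t = L - 675 t$)
$f{\left(F,-119 \right)} + 133472 = \left(\frac{647}{2} - -80325\right) + 133472 = \left(\frac{647}{2} + 80325\right) + 133472 = \frac{161297}{2} + 133472 = \frac{428241}{2}$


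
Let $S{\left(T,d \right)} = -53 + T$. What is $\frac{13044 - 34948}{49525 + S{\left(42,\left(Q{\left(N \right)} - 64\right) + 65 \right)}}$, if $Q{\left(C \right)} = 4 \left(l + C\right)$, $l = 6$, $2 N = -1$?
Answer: $- \frac{10952}{24757} \approx -0.44238$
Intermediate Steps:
$N = - \frac{1}{2}$ ($N = \frac{1}{2} \left(-1\right) = - \frac{1}{2} \approx -0.5$)
$Q{\left(C \right)} = 24 + 4 C$ ($Q{\left(C \right)} = 4 \left(6 + C\right) = 24 + 4 C$)
$\frac{13044 - 34948}{49525 + S{\left(42,\left(Q{\left(N \right)} - 64\right) + 65 \right)}} = \frac{13044 - 34948}{49525 + \left(-53 + 42\right)} = - \frac{21904}{49525 - 11} = - \frac{21904}{49514} = \left(-21904\right) \frac{1}{49514} = - \frac{10952}{24757}$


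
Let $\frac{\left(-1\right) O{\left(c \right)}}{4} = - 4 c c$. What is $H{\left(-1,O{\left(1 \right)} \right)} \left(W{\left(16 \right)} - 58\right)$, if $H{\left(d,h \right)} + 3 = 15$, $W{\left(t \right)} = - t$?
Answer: $-888$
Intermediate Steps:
$O{\left(c \right)} = 16 c^{2}$ ($O{\left(c \right)} = - 4 - 4 c c = - 4 \left(- 4 c^{2}\right) = 16 c^{2}$)
$H{\left(d,h \right)} = 12$ ($H{\left(d,h \right)} = -3 + 15 = 12$)
$H{\left(-1,O{\left(1 \right)} \right)} \left(W{\left(16 \right)} - 58\right) = 12 \left(\left(-1\right) 16 - 58\right) = 12 \left(-16 - 58\right) = 12 \left(-74\right) = -888$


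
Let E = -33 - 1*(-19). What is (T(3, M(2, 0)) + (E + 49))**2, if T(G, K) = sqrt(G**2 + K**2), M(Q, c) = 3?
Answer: 1243 + 210*sqrt(2) ≈ 1540.0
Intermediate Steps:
E = -14 (E = -33 + 19 = -14)
(T(3, M(2, 0)) + (E + 49))**2 = (sqrt(3**2 + 3**2) + (-14 + 49))**2 = (sqrt(9 + 9) + 35)**2 = (sqrt(18) + 35)**2 = (3*sqrt(2) + 35)**2 = (35 + 3*sqrt(2))**2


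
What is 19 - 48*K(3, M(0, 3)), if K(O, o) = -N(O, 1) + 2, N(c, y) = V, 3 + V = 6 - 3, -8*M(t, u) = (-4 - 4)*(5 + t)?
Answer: -77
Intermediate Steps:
M(t, u) = 5 + t (M(t, u) = -(-4 - 4)*(5 + t)/8 = -(-1)*(5 + t) = -(-40 - 8*t)/8 = 5 + t)
V = 0 (V = -3 + (6 - 3) = -3 + 3 = 0)
N(c, y) = 0
K(O, o) = 2 (K(O, o) = -1*0 + 2 = 0 + 2 = 2)
19 - 48*K(3, M(0, 3)) = 19 - 48*2 = 19 - 96 = -77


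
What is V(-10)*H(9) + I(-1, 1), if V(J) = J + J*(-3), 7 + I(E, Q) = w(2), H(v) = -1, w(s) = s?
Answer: -25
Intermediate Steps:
I(E, Q) = -5 (I(E, Q) = -7 + 2 = -5)
V(J) = -2*J (V(J) = J - 3*J = -2*J)
V(-10)*H(9) + I(-1, 1) = -2*(-10)*(-1) - 5 = 20*(-1) - 5 = -20 - 5 = -25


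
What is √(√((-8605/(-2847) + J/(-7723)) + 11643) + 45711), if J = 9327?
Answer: √(22098750886185288471 + 21987381*√5629626591556585449)/21987381 ≈ 214.05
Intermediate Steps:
√(√((-8605/(-2847) + J/(-7723)) + 11643) + 45711) = √(√((-8605/(-2847) + 9327/(-7723)) + 11643) + 45711) = √(√((-8605*(-1/2847) + 9327*(-1/7723)) + 11643) + 45711) = √(√((8605/2847 - 9327/7723) + 11643) + 45711) = √(√(39902446/21987381 + 11643) + 45711) = √(√(256038979429/21987381) + 45711) = √(√5629626591556585449/21987381 + 45711) = √(45711 + √5629626591556585449/21987381)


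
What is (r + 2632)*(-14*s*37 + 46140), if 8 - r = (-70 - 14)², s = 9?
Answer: -183166848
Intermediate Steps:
r = -7048 (r = 8 - (-70 - 14)² = 8 - 1*(-84)² = 8 - 1*7056 = 8 - 7056 = -7048)
(r + 2632)*(-14*s*37 + 46140) = (-7048 + 2632)*(-14*9*37 + 46140) = -4416*(-126*37 + 46140) = -4416*(-4662 + 46140) = -4416*41478 = -183166848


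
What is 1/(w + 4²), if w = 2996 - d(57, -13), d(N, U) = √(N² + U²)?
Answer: 1506/4534363 + √3418/9068726 ≈ 0.00033858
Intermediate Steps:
w = 2996 - √3418 (w = 2996 - √(57² + (-13)²) = 2996 - √(3249 + 169) = 2996 - √3418 ≈ 2937.5)
1/(w + 4²) = 1/((2996 - √3418) + 4²) = 1/((2996 - √3418) + 16) = 1/(3012 - √3418)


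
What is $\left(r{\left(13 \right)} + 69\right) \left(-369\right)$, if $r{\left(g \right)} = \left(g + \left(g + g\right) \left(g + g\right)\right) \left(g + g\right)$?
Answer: $-6635727$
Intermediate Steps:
$r{\left(g \right)} = 2 g \left(g + 4 g^{2}\right)$ ($r{\left(g \right)} = \left(g + 2 g 2 g\right) 2 g = \left(g + 4 g^{2}\right) 2 g = 2 g \left(g + 4 g^{2}\right)$)
$\left(r{\left(13 \right)} + 69\right) \left(-369\right) = \left(13^{2} \left(2 + 8 \cdot 13\right) + 69\right) \left(-369\right) = \left(169 \left(2 + 104\right) + 69\right) \left(-369\right) = \left(169 \cdot 106 + 69\right) \left(-369\right) = \left(17914 + 69\right) \left(-369\right) = 17983 \left(-369\right) = -6635727$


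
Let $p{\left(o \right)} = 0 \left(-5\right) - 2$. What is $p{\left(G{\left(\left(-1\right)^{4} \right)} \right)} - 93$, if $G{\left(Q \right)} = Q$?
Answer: $-95$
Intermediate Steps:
$p{\left(o \right)} = -2$ ($p{\left(o \right)} = 0 - 2 = -2$)
$p{\left(G{\left(\left(-1\right)^{4} \right)} \right)} - 93 = -2 - 93 = -95$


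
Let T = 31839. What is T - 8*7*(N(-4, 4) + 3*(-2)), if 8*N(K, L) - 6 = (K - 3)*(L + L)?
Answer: 32525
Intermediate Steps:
N(K, L) = 3/4 + L*(-3 + K)/4 (N(K, L) = 3/4 + ((K - 3)*(L + L))/8 = 3/4 + ((-3 + K)*(2*L))/8 = 3/4 + (2*L*(-3 + K))/8 = 3/4 + L*(-3 + K)/4)
T - 8*7*(N(-4, 4) + 3*(-2)) = 31839 - 8*7*((3/4 - 3/4*4 + (1/4)*(-4)*4) + 3*(-2)) = 31839 - 56*((3/4 - 3 - 4) - 6) = 31839 - 56*(-25/4 - 6) = 31839 - 56*(-49)/4 = 31839 - 1*(-686) = 31839 + 686 = 32525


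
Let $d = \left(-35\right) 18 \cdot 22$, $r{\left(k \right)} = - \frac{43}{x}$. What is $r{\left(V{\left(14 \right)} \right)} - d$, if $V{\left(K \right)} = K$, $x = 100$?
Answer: $\frac{1385957}{100} \approx 13860.0$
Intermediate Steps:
$r{\left(k \right)} = - \frac{43}{100}$
$d = -13860$ ($d = \left(-630\right) 22 = -13860$)
$r{\left(V{\left(14 \right)} \right)} - d = - \frac{43}{100} - -13860 = - \frac{43}{100} + 13860 = \frac{1385957}{100}$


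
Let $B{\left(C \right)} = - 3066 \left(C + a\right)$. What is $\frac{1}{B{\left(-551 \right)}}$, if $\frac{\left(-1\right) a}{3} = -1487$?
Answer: $- \frac{1}{11988060} \approx -8.3416 \cdot 10^{-8}$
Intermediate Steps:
$a = 4461$ ($a = \left(-3\right) \left(-1487\right) = 4461$)
$B{\left(C \right)} = -13677426 - 3066 C$ ($B{\left(C \right)} = - 3066 \left(C + 4461\right) = - 3066 \left(4461 + C\right) = -13677426 - 3066 C$)
$\frac{1}{B{\left(-551 \right)}} = \frac{1}{-13677426 - -1689366} = \frac{1}{-13677426 + 1689366} = \frac{1}{-11988060} = - \frac{1}{11988060}$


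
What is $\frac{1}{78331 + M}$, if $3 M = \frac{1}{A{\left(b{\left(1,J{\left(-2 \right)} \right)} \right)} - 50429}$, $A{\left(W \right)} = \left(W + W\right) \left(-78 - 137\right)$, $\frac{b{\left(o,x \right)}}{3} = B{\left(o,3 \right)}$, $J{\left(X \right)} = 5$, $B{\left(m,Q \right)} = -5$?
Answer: $\frac{131937}{10334757146} \approx 1.2766 \cdot 10^{-5}$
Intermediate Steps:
$b{\left(o,x \right)} = -15$ ($b{\left(o,x \right)} = 3 \left(-5\right) = -15$)
$A{\left(W \right)} = - 430 W$ ($A{\left(W \right)} = 2 W \left(-215\right) = - 430 W$)
$M = - \frac{1}{131937}$ ($M = \frac{1}{3 \left(\left(-430\right) \left(-15\right) - 50429\right)} = \frac{1}{3 \left(6450 - 50429\right)} = \frac{1}{3 \left(-43979\right)} = \frac{1}{3} \left(- \frac{1}{43979}\right) = - \frac{1}{131937} \approx -7.5794 \cdot 10^{-6}$)
$\frac{1}{78331 + M} = \frac{1}{78331 - \frac{1}{131937}} = \frac{1}{\frac{10334757146}{131937}} = \frac{131937}{10334757146}$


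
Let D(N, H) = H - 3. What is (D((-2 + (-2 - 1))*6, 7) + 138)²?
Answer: 20164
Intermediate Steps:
D(N, H) = -3 + H
(D((-2 + (-2 - 1))*6, 7) + 138)² = ((-3 + 7) + 138)² = (4 + 138)² = 142² = 20164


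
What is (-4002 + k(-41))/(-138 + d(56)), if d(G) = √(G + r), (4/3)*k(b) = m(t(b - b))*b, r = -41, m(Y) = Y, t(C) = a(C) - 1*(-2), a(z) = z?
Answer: 186921/6343 + 2709*√15/12686 ≈ 30.296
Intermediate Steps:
t(C) = 2 + C (t(C) = C - 1*(-2) = C + 2 = 2 + C)
k(b) = 3*b/2 (k(b) = 3*((2 + (b - b))*b)/4 = 3*((2 + 0)*b)/4 = 3*(2*b)/4 = 3*b/2)
d(G) = √(-41 + G) (d(G) = √(G - 41) = √(-41 + G))
(-4002 + k(-41))/(-138 + d(56)) = (-4002 + (3/2)*(-41))/(-138 + √(-41 + 56)) = (-4002 - 123/2)/(-138 + √15) = -8127/(2*(-138 + √15))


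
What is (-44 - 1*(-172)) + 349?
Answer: 477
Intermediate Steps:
(-44 - 1*(-172)) + 349 = (-44 + 172) + 349 = 128 + 349 = 477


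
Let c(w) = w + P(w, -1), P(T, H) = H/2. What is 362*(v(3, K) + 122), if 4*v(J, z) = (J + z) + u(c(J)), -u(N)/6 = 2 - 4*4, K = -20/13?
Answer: 1349355/26 ≈ 51898.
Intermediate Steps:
P(T, H) = H/2 (P(T, H) = H*(½) = H/2)
K = -20/13 (K = -20*1/13 = -20/13 ≈ -1.5385)
c(w) = -½ + w (c(w) = w + (½)*(-1) = w - ½ = -½ + w)
u(N) = 84 (u(N) = -6*(2 - 4*4) = -6*(2 - 16) = -6*(-14) = 84)
v(J, z) = 21 + J/4 + z/4 (v(J, z) = ((J + z) + 84)/4 = (84 + J + z)/4 = 21 + J/4 + z/4)
362*(v(3, K) + 122) = 362*((21 + (¼)*3 + (¼)*(-20/13)) + 122) = 362*((21 + ¾ - 5/13) + 122) = 362*(1111/52 + 122) = 362*(7455/52) = 1349355/26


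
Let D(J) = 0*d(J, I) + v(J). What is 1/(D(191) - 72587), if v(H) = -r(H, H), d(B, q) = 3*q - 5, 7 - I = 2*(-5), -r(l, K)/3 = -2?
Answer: -1/72593 ≈ -1.3775e-5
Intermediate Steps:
r(l, K) = 6 (r(l, K) = -3*(-2) = 6)
I = 17 (I = 7 - 2*(-5) = 7 - 1*(-10) = 7 + 10 = 17)
d(B, q) = -5 + 3*q
v(H) = -6 (v(H) = -1*6 = -6)
D(J) = -6 (D(J) = 0*(-5 + 3*17) - 6 = 0*(-5 + 51) - 6 = 0*46 - 6 = 0 - 6 = -6)
1/(D(191) - 72587) = 1/(-6 - 72587) = 1/(-72593) = -1/72593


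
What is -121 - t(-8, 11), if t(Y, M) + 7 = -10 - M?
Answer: -93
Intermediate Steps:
t(Y, M) = -17 - M (t(Y, M) = -7 + (-10 - M) = -17 - M)
-121 - t(-8, 11) = -121 - (-17 - 1*11) = -121 - (-17 - 11) = -121 - 1*(-28) = -121 + 28 = -93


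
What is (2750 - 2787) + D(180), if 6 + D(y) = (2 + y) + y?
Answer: 319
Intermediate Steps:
D(y) = -4 + 2*y (D(y) = -6 + ((2 + y) + y) = -6 + (2 + 2*y) = -4 + 2*y)
(2750 - 2787) + D(180) = (2750 - 2787) + (-4 + 2*180) = -37 + (-4 + 360) = -37 + 356 = 319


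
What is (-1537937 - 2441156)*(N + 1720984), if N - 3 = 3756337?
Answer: -21794781587132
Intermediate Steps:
N = 3756340 (N = 3 + 3756337 = 3756340)
(-1537937 - 2441156)*(N + 1720984) = (-1537937 - 2441156)*(3756340 + 1720984) = -3979093*5477324 = -21794781587132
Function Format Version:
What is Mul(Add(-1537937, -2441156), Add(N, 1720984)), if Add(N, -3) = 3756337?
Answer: -21794781587132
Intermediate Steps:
N = 3756340 (N = Add(3, 3756337) = 3756340)
Mul(Add(-1537937, -2441156), Add(N, 1720984)) = Mul(Add(-1537937, -2441156), Add(3756340, 1720984)) = Mul(-3979093, 5477324) = -21794781587132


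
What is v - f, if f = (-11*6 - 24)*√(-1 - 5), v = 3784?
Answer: 3784 + 90*I*√6 ≈ 3784.0 + 220.45*I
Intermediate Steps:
f = -90*I*√6 (f = (-66 - 24)*√(-6) = -90*I*√6 ≈ -220.45*I)
v - f = 3784 - (-90)*I*√6 = 3784 + 90*I*√6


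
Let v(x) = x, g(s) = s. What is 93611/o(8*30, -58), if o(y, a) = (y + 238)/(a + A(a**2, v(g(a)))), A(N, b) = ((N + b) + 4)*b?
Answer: -8988434609/239 ≈ -3.7609e+7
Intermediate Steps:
A(N, b) = b*(4 + N + b) (A(N, b) = (4 + N + b)*b = b*(4 + N + b))
o(y, a) = (238 + y)/(a + a*(4 + a + a**2)) (o(y, a) = (y + 238)/(a + a*(4 + a**2 + a)) = (238 + y)/(a + a*(4 + a + a**2)))
93611/o(8*30, -58) = 93611/(((238 + 8*30)/((-58)*(5 - 58 + (-58)**2)))) = 93611/((-(238 + 240)/(58*(5 - 58 + 3364)))) = 93611/((-1/58*478/3311)) = 93611/((-1/58*1/3311*478)) = 93611/(-239/96019) = 93611*(-96019/239) = -8988434609/239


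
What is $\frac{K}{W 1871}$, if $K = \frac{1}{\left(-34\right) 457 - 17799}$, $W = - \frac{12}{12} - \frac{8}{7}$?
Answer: $\frac{7}{935602905} \approx 7.4818 \cdot 10^{-9}$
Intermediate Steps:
$W = - \frac{15}{7}$ ($W = \left(-12\right) \frac{1}{12} - \frac{8}{7} = -1 - \frac{8}{7} = - \frac{15}{7} \approx -2.1429$)
$K = - \frac{1}{33337}$ ($K = \frac{1}{-15538 - 17799} = \frac{1}{-33337} = - \frac{1}{33337} \approx -2.9997 \cdot 10^{-5}$)
$\frac{K}{W 1871} = - \frac{1}{33337 \left(\left(- \frac{15}{7}\right) 1871\right)} = - \frac{1}{33337 \left(- \frac{28065}{7}\right)} = \left(- \frac{1}{33337}\right) \left(- \frac{7}{28065}\right) = \frac{7}{935602905}$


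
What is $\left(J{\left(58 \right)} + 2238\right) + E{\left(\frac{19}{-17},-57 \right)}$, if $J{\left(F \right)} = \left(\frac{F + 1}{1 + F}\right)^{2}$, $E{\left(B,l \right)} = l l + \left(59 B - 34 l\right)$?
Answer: $\frac{125121}{17} \approx 7360.1$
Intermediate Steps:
$E{\left(B,l \right)} = l^{2} - 34 l + 59 B$ ($E{\left(B,l \right)} = l^{2} + \left(- 34 l + 59 B\right) = l^{2} - 34 l + 59 B$)
$J{\left(F \right)} = 1$ ($J{\left(F \right)} = \left(\frac{1 + F}{1 + F}\right)^{2} = 1^{2} = 1$)
$\left(J{\left(58 \right)} + 2238\right) + E{\left(\frac{19}{-17},-57 \right)} = \left(1 + 2238\right) + \left(\left(-57\right)^{2} - -1938 + 59 \frac{19}{-17}\right) = 2239 + \left(3249 + 1938 + 59 \cdot 19 \left(- \frac{1}{17}\right)\right) = 2239 + \left(3249 + 1938 + 59 \left(- \frac{19}{17}\right)\right) = 2239 + \left(3249 + 1938 - \frac{1121}{17}\right) = 2239 + \frac{87058}{17} = \frac{125121}{17}$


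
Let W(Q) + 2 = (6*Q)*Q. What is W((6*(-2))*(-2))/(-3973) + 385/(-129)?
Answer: -1975171/512517 ≈ -3.8539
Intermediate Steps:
W(Q) = -2 + 6*Q² (W(Q) = -2 + (6*Q)*Q = -2 + 6*Q²)
W((6*(-2))*(-2))/(-3973) + 385/(-129) = (-2 + 6*((6*(-2))*(-2))²)/(-3973) + 385/(-129) = (-2 + 6*(-12*(-2))²)*(-1/3973) + 385*(-1/129) = (-2 + 6*24²)*(-1/3973) - 385/129 = (-2 + 6*576)*(-1/3973) - 385/129 = (-2 + 3456)*(-1/3973) - 385/129 = 3454*(-1/3973) - 385/129 = -3454/3973 - 385/129 = -1975171/512517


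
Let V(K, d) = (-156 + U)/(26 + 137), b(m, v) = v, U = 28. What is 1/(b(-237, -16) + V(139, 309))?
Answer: -163/2736 ≈ -0.059576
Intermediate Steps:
V(K, d) = -128/163 (V(K, d) = (-156 + 28)/(26 + 137) = -128/163)
1/(b(-237, -16) + V(139, 309)) = 1/(-16 - 128/163) = 1/(-2736/163) = -163/2736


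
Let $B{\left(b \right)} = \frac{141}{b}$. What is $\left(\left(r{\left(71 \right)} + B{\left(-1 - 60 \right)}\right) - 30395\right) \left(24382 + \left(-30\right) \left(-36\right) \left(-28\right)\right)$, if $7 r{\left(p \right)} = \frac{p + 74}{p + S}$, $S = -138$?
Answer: $\frac{5094383508882}{28609} \approx 1.7807 \cdot 10^{8}$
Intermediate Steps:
$r{\left(p \right)} = \frac{74 + p}{7 \left(-138 + p\right)}$ ($r{\left(p \right)} = \frac{\left(p + 74\right) \frac{1}{p - 138}}{7} = \frac{\left(74 + p\right) \frac{1}{-138 + p}}{7} = \frac{\frac{1}{-138 + p} \left(74 + p\right)}{7} = \frac{74 + p}{7 \left(-138 + p\right)}$)
$\left(\left(r{\left(71 \right)} + B{\left(-1 - 60 \right)}\right) - 30395\right) \left(24382 + \left(-30\right) \left(-36\right) \left(-28\right)\right) = \left(\left(\frac{74 + 71}{7 \left(-138 + 71\right)} + \frac{141}{-1 - 60}\right) - 30395\right) \left(24382 + \left(-30\right) \left(-36\right) \left(-28\right)\right) = \left(\left(\frac{1}{7} \frac{1}{-67} \cdot 145 + \frac{141}{-61}\right) - 30395\right) \left(24382 + 1080 \left(-28\right)\right) = \left(\left(\frac{1}{7} \left(- \frac{1}{67}\right) 145 + 141 \left(- \frac{1}{61}\right)\right) - 30395\right) \left(24382 - 30240\right) = \left(\left(- \frac{145}{469} - \frac{141}{61}\right) - 30395\right) \left(-5858\right) = \left(- \frac{74974}{28609} - 30395\right) \left(-5858\right) = \left(- \frac{869645529}{28609}\right) \left(-5858\right) = \frac{5094383508882}{28609}$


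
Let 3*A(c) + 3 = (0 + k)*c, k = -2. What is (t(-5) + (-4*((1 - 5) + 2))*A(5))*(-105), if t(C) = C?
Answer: 4165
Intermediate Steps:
A(c) = -1 - 2*c/3 (A(c) = -1 + ((0 - 2)*c)/3 = -1 + (-2*c)/3 = -1 - 2*c/3)
(t(-5) + (-4*((1 - 5) + 2))*A(5))*(-105) = (-5 + (-4*((1 - 5) + 2))*(-1 - ⅔*5))*(-105) = (-5 + (-4*(-4 + 2))*(-1 - 10/3))*(-105) = (-5 - 4*(-2)*(-13/3))*(-105) = (-5 + 8*(-13/3))*(-105) = (-5 - 104/3)*(-105) = -119/3*(-105) = 4165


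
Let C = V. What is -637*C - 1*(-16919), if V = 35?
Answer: -5376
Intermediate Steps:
C = 35
-637*C - 1*(-16919) = -637*35 - 1*(-16919) = -22295 + 16919 = -5376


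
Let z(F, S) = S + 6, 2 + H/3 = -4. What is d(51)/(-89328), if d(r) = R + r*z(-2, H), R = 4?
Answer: 38/5583 ≈ 0.0068064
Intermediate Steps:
H = -18 (H = -6 + 3*(-4) = -6 - 12 = -18)
z(F, S) = 6 + S
d(r) = 4 - 12*r (d(r) = 4 + r*(6 - 18) = 4 + r*(-12) = 4 - 12*r)
d(51)/(-89328) = (4 - 12*51)/(-89328) = (4 - 612)*(-1/89328) = -608*(-1/89328) = 38/5583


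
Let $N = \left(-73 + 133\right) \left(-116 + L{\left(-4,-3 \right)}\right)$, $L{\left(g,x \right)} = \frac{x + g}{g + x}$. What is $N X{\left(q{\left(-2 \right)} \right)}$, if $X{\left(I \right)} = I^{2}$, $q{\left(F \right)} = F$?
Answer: $-27600$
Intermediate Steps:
$L{\left(g,x \right)} = 1$ ($L{\left(g,x \right)} = \frac{g + x}{g + x} = 1$)
$N = -6900$ ($N = \left(-73 + 133\right) \left(-116 + 1\right) = 60 \left(-115\right) = -6900$)
$N X{\left(q{\left(-2 \right)} \right)} = - 6900 \left(-2\right)^{2} = \left(-6900\right) 4 = -27600$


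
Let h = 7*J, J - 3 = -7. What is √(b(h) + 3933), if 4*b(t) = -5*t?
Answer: 8*√62 ≈ 62.992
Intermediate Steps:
J = -4 (J = 3 - 7 = -4)
h = -28 (h = 7*(-4) = -28)
b(t) = -5*t/4 (b(t) = (-5*t)/4 = -5*t/4)
√(b(h) + 3933) = √(-5/4*(-28) + 3933) = √(35 + 3933) = √3968 = 8*√62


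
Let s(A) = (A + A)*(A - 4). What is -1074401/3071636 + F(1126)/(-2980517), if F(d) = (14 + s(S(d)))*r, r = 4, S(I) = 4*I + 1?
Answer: -501471070698373/9155063315812 ≈ -54.775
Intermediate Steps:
S(I) = 1 + 4*I
s(A) = 2*A*(-4 + A) (s(A) = (2*A)*(-4 + A) = 2*A*(-4 + A))
F(d) = 56 + 8*(1 + 4*d)*(-3 + 4*d) (F(d) = (14 + 2*(1 + 4*d)*(-4 + (1 + 4*d)))*4 = (14 + 2*(1 + 4*d)*(-3 + 4*d))*4 = 56 + 8*(1 + 4*d)*(-3 + 4*d))
-1074401/3071636 + F(1126)/(-2980517) = -1074401/3071636 + (32 - 64*1126 + 128*1126**2)/(-2980517) = -1074401*1/3071636 + (32 - 72064 + 128*1267876)*(-1/2980517) = -1074401/3071636 + (32 - 72064 + 162288128)*(-1/2980517) = -1074401/3071636 + 162216096*(-1/2980517) = -1074401/3071636 - 162216096/2980517 = -501471070698373/9155063315812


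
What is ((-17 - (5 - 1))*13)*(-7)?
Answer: 1911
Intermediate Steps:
((-17 - (5 - 1))*13)*(-7) = ((-17 - 1*4)*13)*(-7) = ((-17 - 4)*13)*(-7) = -21*13*(-7) = -273*(-7) = 1911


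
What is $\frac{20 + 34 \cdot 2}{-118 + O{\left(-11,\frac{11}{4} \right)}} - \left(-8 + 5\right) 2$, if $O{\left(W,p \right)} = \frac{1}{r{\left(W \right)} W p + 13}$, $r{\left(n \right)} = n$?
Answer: $\frac{428718}{81595} \approx 5.2542$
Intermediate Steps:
$O{\left(W,p \right)} = \frac{1}{13 + p W^{2}}$ ($O{\left(W,p \right)} = \frac{1}{W W p + 13} = \frac{1}{W^{2} p + 13} = \frac{1}{p W^{2} + 13} = \frac{1}{13 + p W^{2}}$)
$\frac{20 + 34 \cdot 2}{-118 + O{\left(-11,\frac{11}{4} \right)}} - \left(-8 + 5\right) 2 = \frac{20 + 34 \cdot 2}{-118 + \frac{1}{13 + \frac{11}{4} \left(-11\right)^{2}}} - \left(-8 + 5\right) 2 = \frac{20 + 68}{-118 + \frac{1}{13 + 11 \cdot \frac{1}{4} \cdot 121}} - \left(-3\right) 2 = \frac{88}{-118 + \frac{1}{13 + \frac{11}{4} \cdot 121}} - -6 = \frac{88}{-118 + \frac{1}{13 + \frac{1331}{4}}} + 6 = \frac{88}{-118 + \frac{1}{\frac{1383}{4}}} + 6 = \frac{88}{-118 + \frac{4}{1383}} + 6 = \frac{88}{- \frac{163190}{1383}} + 6 = 88 \left(- \frac{1383}{163190}\right) + 6 = - \frac{60852}{81595} + 6 = \frac{428718}{81595}$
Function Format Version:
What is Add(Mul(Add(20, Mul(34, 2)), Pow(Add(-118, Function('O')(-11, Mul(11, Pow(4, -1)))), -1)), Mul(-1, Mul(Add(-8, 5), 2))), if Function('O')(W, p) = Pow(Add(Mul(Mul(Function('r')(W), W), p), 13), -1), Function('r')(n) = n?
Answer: Rational(428718, 81595) ≈ 5.2542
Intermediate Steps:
Function('O')(W, p) = Pow(Add(13, Mul(p, Pow(W, 2))), -1) (Function('O')(W, p) = Pow(Add(Mul(Mul(W, W), p), 13), -1) = Pow(Add(Mul(Pow(W, 2), p), 13), -1) = Pow(Add(Mul(p, Pow(W, 2)), 13), -1) = Pow(Add(13, Mul(p, Pow(W, 2))), -1))
Add(Mul(Add(20, Mul(34, 2)), Pow(Add(-118, Function('O')(-11, Mul(11, Pow(4, -1)))), -1)), Mul(-1, Mul(Add(-8, 5), 2))) = Add(Mul(Add(20, Mul(34, 2)), Pow(Add(-118, Pow(Add(13, Mul(Mul(11, Pow(4, -1)), Pow(-11, 2))), -1)), -1)), Mul(-1, Mul(Add(-8, 5), 2))) = Add(Mul(Add(20, 68), Pow(Add(-118, Pow(Add(13, Mul(Mul(11, Rational(1, 4)), 121)), -1)), -1)), Mul(-1, Mul(-3, 2))) = Add(Mul(88, Pow(Add(-118, Pow(Add(13, Mul(Rational(11, 4), 121)), -1)), -1)), Mul(-1, -6)) = Add(Mul(88, Pow(Add(-118, Pow(Add(13, Rational(1331, 4)), -1)), -1)), 6) = Add(Mul(88, Pow(Add(-118, Pow(Rational(1383, 4), -1)), -1)), 6) = Add(Mul(88, Pow(Add(-118, Rational(4, 1383)), -1)), 6) = Add(Mul(88, Pow(Rational(-163190, 1383), -1)), 6) = Add(Mul(88, Rational(-1383, 163190)), 6) = Add(Rational(-60852, 81595), 6) = Rational(428718, 81595)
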